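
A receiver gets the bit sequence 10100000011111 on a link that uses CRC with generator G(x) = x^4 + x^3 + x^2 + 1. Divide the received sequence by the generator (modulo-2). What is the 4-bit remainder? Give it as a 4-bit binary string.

0001

Modulo-2 division of 10100000011111 by 11101:
  pos 0: 10100 XOR 11101 = 01001
  pos 1: 10010 XOR 11101 = 01111
  pos 2: 11110 XOR 11101 = 00011
  pos 5: 11001 XOR 11101 = 00100
  pos 7: 10011 XOR 11101 = 01110
  pos 8: 11101 XOR 11101 = 00000
Remainder = 0001 (nonzero — an error is detected).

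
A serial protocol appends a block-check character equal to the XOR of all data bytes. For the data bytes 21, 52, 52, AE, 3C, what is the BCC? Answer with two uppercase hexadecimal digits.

B3

XOR the bytes together:
  start with 0x21
  0x21 ⊕ 0x52 = 0x73
  0x73 ⊕ 0x52 = 0x21
  0x21 ⊕ 0xAE = 0x8F
  0x8F ⊕ 0x3C = 0xB3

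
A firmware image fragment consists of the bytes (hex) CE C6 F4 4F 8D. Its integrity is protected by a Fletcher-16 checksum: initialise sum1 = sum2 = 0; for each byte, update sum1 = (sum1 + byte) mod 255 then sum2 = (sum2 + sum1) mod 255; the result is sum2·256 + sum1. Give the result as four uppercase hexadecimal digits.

Running sums (mod 255):
  after byte 0 (CE): sum1=206, sum2=206
  after byte 1 (C6): sum1=149, sum2=100
  after byte 2 (F4): sum1=138, sum2=238
  after byte 3 (4F): sum1=217, sum2=200
  after byte 4 (8D): sum1=103, sum2=48
Checksum = sum2·256 + sum1 = 48·256 + 103 = 12391 = 0x3067.

3067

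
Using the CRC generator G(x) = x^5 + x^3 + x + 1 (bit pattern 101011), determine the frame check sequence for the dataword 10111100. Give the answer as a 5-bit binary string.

Append 5 zeros: 1011110000000. Divide by 101011 (XOR where the leading bit is 1):
  pos 0: 101111 XOR 101011 = 000100
  pos 3: 100000 XOR 101011 = 001011
  pos 5: 101100 XOR 101011 = 000111
Remainder (last 5 bits) = 11100. This is the CRC / FCS.

11100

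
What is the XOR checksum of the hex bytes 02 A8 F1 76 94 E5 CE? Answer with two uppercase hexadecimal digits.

92

XOR the bytes together:
  start with 0x02
  0x02 ⊕ 0xA8 = 0xAA
  0xAA ⊕ 0xF1 = 0x5B
  0x5B ⊕ 0x76 = 0x2D
  0x2D ⊕ 0x94 = 0xB9
  0xB9 ⊕ 0xE5 = 0x5C
  0x5C ⊕ 0xCE = 0x92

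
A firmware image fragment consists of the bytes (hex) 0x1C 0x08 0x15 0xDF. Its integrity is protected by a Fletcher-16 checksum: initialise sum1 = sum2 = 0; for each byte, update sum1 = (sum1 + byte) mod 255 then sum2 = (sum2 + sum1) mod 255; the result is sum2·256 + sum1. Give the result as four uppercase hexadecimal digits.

9219

Running sums (mod 255):
  after byte 0 (0x1C): sum1=28, sum2=28
  after byte 1 (0x08): sum1=36, sum2=64
  after byte 2 (0x15): sum1=57, sum2=121
  after byte 3 (0xDF): sum1=25, sum2=146
Checksum = sum2·256 + sum1 = 146·256 + 25 = 37401 = 0x9219.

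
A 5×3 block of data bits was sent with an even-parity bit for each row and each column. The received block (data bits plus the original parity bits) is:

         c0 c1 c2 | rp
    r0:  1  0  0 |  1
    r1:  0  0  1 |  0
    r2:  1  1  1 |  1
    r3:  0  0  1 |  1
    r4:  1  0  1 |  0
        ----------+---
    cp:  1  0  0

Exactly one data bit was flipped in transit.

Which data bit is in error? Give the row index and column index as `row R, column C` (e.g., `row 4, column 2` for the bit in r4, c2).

row 1, column 1

Recompute each row's even parity and compare to rp:
  r0: data parity 1, sent rp 1 → ok
  r1: data parity 1, sent rp 0 → mismatch
  r2: data parity 1, sent rp 1 → ok
  r3: data parity 1, sent rp 1 → ok
  r4: data parity 0, sent rp 0 → ok
Recompute each column's even parity and compare to cp:
  c0: data parity 1, sent cp 1 → ok
  c1: data parity 1, sent cp 0 → mismatch
  c2: data parity 0, sent cp 0 → ok
Exactly one row (r1) and one column (c1) fail → the flipped bit is at their intersection.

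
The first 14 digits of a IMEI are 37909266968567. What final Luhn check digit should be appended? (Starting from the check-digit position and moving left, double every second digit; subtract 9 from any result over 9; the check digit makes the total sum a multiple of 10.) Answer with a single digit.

Partial digits right→left: 7 6 5 8 6 9 6 6 2 9 0 9 7 3
Double every second digit counting from the check-digit position (so the 1st, 3rd, 5th, ... of the partial from the right).
  doubled (with −9 where >9): 5 1 3 3 4 0 5 → sum 21
  kept as-is: 6 8 9 6 9 9 3 → sum 50
Total = 21 + 50 = 71.
Check digit = (10 − (71 mod 10)) mod 10 = 9.

9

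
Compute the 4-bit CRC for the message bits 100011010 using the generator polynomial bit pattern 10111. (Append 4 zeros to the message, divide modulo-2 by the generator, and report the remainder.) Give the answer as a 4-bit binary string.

Append 4 zeros: 1000110100000. Divide by 10111 (XOR where the leading bit is 1):
  pos 0: 10001 XOR 10111 = 00110
  pos 2: 11010 XOR 10111 = 01101
  pos 3: 11011 XOR 10111 = 01100
  pos 4: 11000 XOR 10111 = 01111
  pos 5: 11110 XOR 10111 = 01001
  pos 6: 10010 XOR 10111 = 00101
  pos 8: 10100 XOR 10111 = 00011
Remainder (last 4 bits) = 0011. This is the CRC / FCS.

0011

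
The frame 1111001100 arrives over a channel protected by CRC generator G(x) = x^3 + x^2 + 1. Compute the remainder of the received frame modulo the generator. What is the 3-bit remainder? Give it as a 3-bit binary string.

Modulo-2 division of 1111001100 by 1101:
  pos 0: 1111 XOR 1101 = 0010
  pos 2: 1000 XOR 1101 = 0101
  pos 3: 1011 XOR 1101 = 0110
  pos 4: 1101 XOR 1101 = 0000
Remainder = 000 (zero — the frame passes the CRC check).

000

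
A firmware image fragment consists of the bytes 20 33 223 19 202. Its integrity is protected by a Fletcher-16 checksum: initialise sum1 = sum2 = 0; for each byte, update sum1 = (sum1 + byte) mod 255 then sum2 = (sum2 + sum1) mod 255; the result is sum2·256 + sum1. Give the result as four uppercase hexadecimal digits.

Running sums (mod 255):
  after byte 0 (20): sum1=20, sum2=20
  after byte 1 (33): sum1=53, sum2=73
  after byte 2 (223): sum1=21, sum2=94
  after byte 3 (19): sum1=40, sum2=134
  after byte 4 (202): sum1=242, sum2=121
Checksum = sum2·256 + sum1 = 121·256 + 242 = 31218 = 0x79F2.

79F2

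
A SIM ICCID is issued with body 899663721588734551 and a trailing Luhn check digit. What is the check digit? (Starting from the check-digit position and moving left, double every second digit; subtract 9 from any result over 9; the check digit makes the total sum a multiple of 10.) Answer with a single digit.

6

Partial digits right→left: 1 5 5 4 3 7 8 8 5 1 2 7 3 6 6 9 9 8
Double every second digit counting from the check-digit position (so the 1st, 3rd, 5th, ... of the partial from the right).
  doubled (with −9 where >9): 2 1 6 7 1 4 6 3 9 → sum 39
  kept as-is: 5 4 7 8 1 7 6 9 8 → sum 55
Total = 39 + 55 = 94.
Check digit = (10 − (94 mod 10)) mod 10 = 6.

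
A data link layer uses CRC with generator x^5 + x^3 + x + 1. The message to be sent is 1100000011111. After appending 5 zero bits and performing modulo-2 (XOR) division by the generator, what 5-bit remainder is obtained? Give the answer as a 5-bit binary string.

Append 5 zeros: 110000001111100000. Divide by 101011 (XOR where the leading bit is 1):
  pos 0: 110000 XOR 101011 = 011011
  pos 1: 110110 XOR 101011 = 011101
  pos 2: 111010 XOR 101011 = 010001
  pos 3: 100011 XOR 101011 = 001000
  pos 5: 100011 XOR 101011 = 001000
  pos 7: 100011 XOR 101011 = 001000
  pos 9: 100000 XOR 101011 = 001011
  pos 11: 101100 XOR 101011 = 000111
Remainder (last 5 bits) = 01110. This is the CRC / FCS.

01110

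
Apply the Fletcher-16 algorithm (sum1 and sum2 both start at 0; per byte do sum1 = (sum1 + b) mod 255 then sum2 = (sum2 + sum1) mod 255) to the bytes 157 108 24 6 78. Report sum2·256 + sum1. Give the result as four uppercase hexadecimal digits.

6876

Running sums (mod 255):
  after byte 0 (157): sum1=157, sum2=157
  after byte 1 (108): sum1=10, sum2=167
  after byte 2 (24): sum1=34, sum2=201
  after byte 3 (6): sum1=40, sum2=241
  after byte 4 (78): sum1=118, sum2=104
Checksum = sum2·256 + sum1 = 104·256 + 118 = 26742 = 0x6876.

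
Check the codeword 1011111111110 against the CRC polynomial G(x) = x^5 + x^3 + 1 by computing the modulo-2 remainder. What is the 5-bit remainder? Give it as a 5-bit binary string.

00010

Modulo-2 division of 1011111111110 by 101001:
  pos 0: 101111 XOR 101001 = 000110
  pos 3: 110111 XOR 101001 = 011110
  pos 4: 111101 XOR 101001 = 010100
  pos 5: 101001 XOR 101001 = 000000
Remainder = 00010 (nonzero — an error is detected).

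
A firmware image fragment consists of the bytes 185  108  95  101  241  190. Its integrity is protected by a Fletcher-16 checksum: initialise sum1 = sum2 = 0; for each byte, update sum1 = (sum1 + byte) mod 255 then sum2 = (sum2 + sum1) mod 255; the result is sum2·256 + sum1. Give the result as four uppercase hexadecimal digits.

C89B

Running sums (mod 255):
  after byte 0 (185): sum1=185, sum2=185
  after byte 1 (108): sum1=38, sum2=223
  after byte 2 (95): sum1=133, sum2=101
  after byte 3 (101): sum1=234, sum2=80
  after byte 4 (241): sum1=220, sum2=45
  after byte 5 (190): sum1=155, sum2=200
Checksum = sum2·256 + sum1 = 200·256 + 155 = 51355 = 0xC89B.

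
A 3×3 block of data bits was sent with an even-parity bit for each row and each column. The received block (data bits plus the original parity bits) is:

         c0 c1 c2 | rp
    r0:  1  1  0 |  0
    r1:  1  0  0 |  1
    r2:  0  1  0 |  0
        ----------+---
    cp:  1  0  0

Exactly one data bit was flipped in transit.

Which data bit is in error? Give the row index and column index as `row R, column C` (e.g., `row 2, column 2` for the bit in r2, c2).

Recompute each row's even parity and compare to rp:
  r0: data parity 0, sent rp 0 → ok
  r1: data parity 1, sent rp 1 → ok
  r2: data parity 1, sent rp 0 → mismatch
Recompute each column's even parity and compare to cp:
  c0: data parity 0, sent cp 1 → mismatch
  c1: data parity 0, sent cp 0 → ok
  c2: data parity 0, sent cp 0 → ok
Exactly one row (r2) and one column (c0) fail → the flipped bit is at their intersection.

row 2, column 0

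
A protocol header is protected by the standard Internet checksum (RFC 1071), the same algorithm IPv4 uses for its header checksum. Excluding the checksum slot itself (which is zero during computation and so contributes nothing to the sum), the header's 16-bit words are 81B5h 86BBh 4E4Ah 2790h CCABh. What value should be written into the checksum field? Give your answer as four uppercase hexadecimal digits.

One's-complement addition (fold any carry out of bit 15 back into bit 0):
  0x81B5 + 0x86BB = 0x10870 → wrap carry → 0x0871
  0x0871 + 0x4E4A = 0x056BB
  0x56BB + 0x2790 = 0x07E4B
  0x7E4B + 0xCCAB = 0x14AF6 → wrap carry → 0x4AF7
One's-complement sum = 0x4AF7.
Checksum = ~0x4AF7 & 0xFFFF = 0xB508.

B508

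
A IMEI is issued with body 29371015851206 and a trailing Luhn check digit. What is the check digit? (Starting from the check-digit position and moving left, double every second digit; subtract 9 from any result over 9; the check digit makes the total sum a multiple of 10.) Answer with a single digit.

Partial digits right→left: 6 0 2 1 5 8 5 1 0 1 7 3 9 2
Double every second digit counting from the check-digit position (so the 1st, 3rd, 5th, ... of the partial from the right).
  doubled (with −9 where >9): 3 4 1 1 0 5 9 → sum 23
  kept as-is: 0 1 8 1 1 3 2 → sum 16
Total = 23 + 16 = 39.
Check digit = (10 − (39 mod 10)) mod 10 = 1.

1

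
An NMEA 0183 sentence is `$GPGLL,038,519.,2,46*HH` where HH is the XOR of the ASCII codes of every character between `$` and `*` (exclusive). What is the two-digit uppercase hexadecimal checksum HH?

48

XOR the ASCII codes of the payload characters:
  'G' = 0x47 → acc = 0x47
  'P' = 0x50 → acc = 0x17
  'G' = 0x47 → acc = 0x50
  'L' = 0x4C → acc = 0x1C
  'L' = 0x4C → acc = 0x50
  ',' = 0x2C → acc = 0x7C
  '0' = 0x30 → acc = 0x4C
  '3' = 0x33 → acc = 0x7F
  '8' = 0x38 → acc = 0x47
  ',' = 0x2C → acc = 0x6B
  '5' = 0x35 → acc = 0x5E
  '1' = 0x31 → acc = 0x6F
  '9' = 0x39 → acc = 0x56
  '.' = 0x2E → acc = 0x78
  ',' = 0x2C → acc = 0x54
  '2' = 0x32 → acc = 0x66
  ',' = 0x2C → acc = 0x4A
  '4' = 0x34 → acc = 0x7E
  '6' = 0x36 → acc = 0x48
Checksum = 0x48.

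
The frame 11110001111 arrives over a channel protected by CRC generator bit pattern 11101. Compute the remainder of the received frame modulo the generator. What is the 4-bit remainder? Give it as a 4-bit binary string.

Modulo-2 division of 11110001111 by 11101:
  pos 0: 11110 XOR 11101 = 00011
  pos 3: 11001 XOR 11101 = 00100
  pos 5: 10011 XOR 11101 = 01110
  pos 6: 11101 XOR 11101 = 00000
Remainder = 0000 (zero — the frame passes the CRC check).

0000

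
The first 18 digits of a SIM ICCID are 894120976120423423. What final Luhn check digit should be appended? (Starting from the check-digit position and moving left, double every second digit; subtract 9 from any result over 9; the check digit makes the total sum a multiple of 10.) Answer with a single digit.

Partial digits right→left: 3 2 4 3 2 4 0 2 1 6 7 9 0 2 1 4 9 8
Double every second digit counting from the check-digit position (so the 1st, 3rd, 5th, ... of the partial from the right).
  doubled (with −9 where >9): 6 8 4 0 2 5 0 2 9 → sum 36
  kept as-is: 2 3 4 2 6 9 2 4 8 → sum 40
Total = 36 + 40 = 76.
Check digit = (10 − (76 mod 10)) mod 10 = 4.

4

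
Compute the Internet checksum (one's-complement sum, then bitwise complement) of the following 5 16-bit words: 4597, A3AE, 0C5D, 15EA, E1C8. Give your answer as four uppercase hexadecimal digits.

12AA

One's-complement addition (fold any carry out of bit 15 back into bit 0):
  0x4597 + 0xA3AE = 0x0E945
  0xE945 + 0x0C5D = 0x0F5A2
  0xF5A2 + 0x15EA = 0x10B8C → wrap carry → 0x0B8D
  0x0B8D + 0xE1C8 = 0x0ED55
One's-complement sum = 0xED55.
Checksum = ~0xED55 & 0xFFFF = 0x12AA.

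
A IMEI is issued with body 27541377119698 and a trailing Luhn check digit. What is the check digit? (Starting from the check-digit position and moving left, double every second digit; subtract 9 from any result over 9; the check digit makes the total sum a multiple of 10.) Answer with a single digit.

0

Partial digits right→left: 8 9 6 9 1 1 7 7 3 1 4 5 7 2
Double every second digit counting from the check-digit position (so the 1st, 3rd, 5th, ... of the partial from the right).
  doubled (with −9 where >9): 7 3 2 5 6 8 5 → sum 36
  kept as-is: 9 9 1 7 1 5 2 → sum 34
Total = 36 + 34 = 70.
Check digit = (10 − (70 mod 10)) mod 10 = 0.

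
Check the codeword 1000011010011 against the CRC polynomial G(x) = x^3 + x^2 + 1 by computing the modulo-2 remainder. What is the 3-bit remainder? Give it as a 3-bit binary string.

Modulo-2 division of 1000011010011 by 1101:
  pos 0: 1000 XOR 1101 = 0101
  pos 1: 1010 XOR 1101 = 0111
  pos 2: 1111 XOR 1101 = 0010
  pos 4: 1010 XOR 1101 = 0111
  pos 5: 1111 XOR 1101 = 0010
  pos 7: 1000 XOR 1101 = 0101
  pos 8: 1011 XOR 1101 = 0110
  pos 9: 1101 XOR 1101 = 0000
Remainder = 000 (zero — the frame passes the CRC check).

000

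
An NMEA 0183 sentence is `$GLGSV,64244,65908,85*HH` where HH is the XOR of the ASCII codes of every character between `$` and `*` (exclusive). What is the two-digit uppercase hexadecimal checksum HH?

XOR the ASCII codes of the payload characters:
  'G' = 0x47 → acc = 0x47
  'L' = 0x4C → acc = 0x0B
  'G' = 0x47 → acc = 0x4C
  'S' = 0x53 → acc = 0x1F
  'V' = 0x56 → acc = 0x49
  ',' = 0x2C → acc = 0x65
  '6' = 0x36 → acc = 0x53
  '4' = 0x34 → acc = 0x67
  '2' = 0x32 → acc = 0x55
  '4' = 0x34 → acc = 0x61
  '4' = 0x34 → acc = 0x55
  ',' = 0x2C → acc = 0x79
  '6' = 0x36 → acc = 0x4F
  '5' = 0x35 → acc = 0x7A
  '9' = 0x39 → acc = 0x43
  '0' = 0x30 → acc = 0x73
  '8' = 0x38 → acc = 0x4B
  ',' = 0x2C → acc = 0x67
  '8' = 0x38 → acc = 0x5F
  '5' = 0x35 → acc = 0x6A
Checksum = 0x6A.

6A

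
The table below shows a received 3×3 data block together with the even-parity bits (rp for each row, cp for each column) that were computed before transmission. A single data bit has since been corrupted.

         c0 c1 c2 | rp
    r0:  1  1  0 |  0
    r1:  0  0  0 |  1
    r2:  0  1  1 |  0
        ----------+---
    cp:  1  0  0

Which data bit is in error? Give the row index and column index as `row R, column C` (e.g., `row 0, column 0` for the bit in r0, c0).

row 1, column 2

Recompute each row's even parity and compare to rp:
  r0: data parity 0, sent rp 0 → ok
  r1: data parity 0, sent rp 1 → mismatch
  r2: data parity 0, sent rp 0 → ok
Recompute each column's even parity and compare to cp:
  c0: data parity 1, sent cp 1 → ok
  c1: data parity 0, sent cp 0 → ok
  c2: data parity 1, sent cp 0 → mismatch
Exactly one row (r1) and one column (c2) fail → the flipped bit is at their intersection.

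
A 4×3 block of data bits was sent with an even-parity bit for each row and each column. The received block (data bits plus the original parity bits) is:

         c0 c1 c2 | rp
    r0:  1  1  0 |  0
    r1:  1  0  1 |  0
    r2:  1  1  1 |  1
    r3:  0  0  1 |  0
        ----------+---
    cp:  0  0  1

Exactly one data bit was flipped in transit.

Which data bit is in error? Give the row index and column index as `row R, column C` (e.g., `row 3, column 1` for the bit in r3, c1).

row 3, column 0

Recompute each row's even parity and compare to rp:
  r0: data parity 0, sent rp 0 → ok
  r1: data parity 0, sent rp 0 → ok
  r2: data parity 1, sent rp 1 → ok
  r3: data parity 1, sent rp 0 → mismatch
Recompute each column's even parity and compare to cp:
  c0: data parity 1, sent cp 0 → mismatch
  c1: data parity 0, sent cp 0 → ok
  c2: data parity 1, sent cp 1 → ok
Exactly one row (r3) and one column (c0) fail → the flipped bit is at their intersection.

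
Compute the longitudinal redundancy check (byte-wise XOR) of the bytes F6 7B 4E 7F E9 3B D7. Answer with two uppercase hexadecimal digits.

XOR the bytes together:
  start with 0xF6
  0xF6 ⊕ 0x7B = 0x8D
  0x8D ⊕ 0x4E = 0xC3
  0xC3 ⊕ 0x7F = 0xBC
  0xBC ⊕ 0xE9 = 0x55
  0x55 ⊕ 0x3B = 0x6E
  0x6E ⊕ 0xD7 = 0xB9

B9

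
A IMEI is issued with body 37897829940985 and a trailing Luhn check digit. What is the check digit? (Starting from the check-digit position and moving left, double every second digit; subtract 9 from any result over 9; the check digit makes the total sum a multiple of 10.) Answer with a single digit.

5

Partial digits right→left: 5 8 9 0 4 9 9 2 8 7 9 8 7 3
Double every second digit counting from the check-digit position (so the 1st, 3rd, 5th, ... of the partial from the right).
  doubled (with −9 where >9): 1 9 8 9 7 9 5 → sum 48
  kept as-is: 8 0 9 2 7 8 3 → sum 37
Total = 48 + 37 = 85.
Check digit = (10 − (85 mod 10)) mod 10 = 5.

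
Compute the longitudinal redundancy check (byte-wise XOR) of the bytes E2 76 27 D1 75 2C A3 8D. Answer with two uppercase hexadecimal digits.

XOR the bytes together:
  start with 0xE2
  0xE2 ⊕ 0x76 = 0x94
  0x94 ⊕ 0x27 = 0xB3
  0xB3 ⊕ 0xD1 = 0x62
  0x62 ⊕ 0x75 = 0x17
  0x17 ⊕ 0x2C = 0x3B
  0x3B ⊕ 0xA3 = 0x98
  0x98 ⊕ 0x8D = 0x15

15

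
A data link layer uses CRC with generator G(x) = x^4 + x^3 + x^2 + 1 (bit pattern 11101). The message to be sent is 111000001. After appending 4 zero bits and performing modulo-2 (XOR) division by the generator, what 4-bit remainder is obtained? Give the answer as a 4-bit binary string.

1111

Append 4 zeros: 1110000010000. Divide by 11101 (XOR where the leading bit is 1):
  pos 0: 11100 XOR 11101 = 00001
  pos 4: 10001 XOR 11101 = 01100
  pos 5: 11000 XOR 11101 = 00101
  pos 7: 10100 XOR 11101 = 01001
  pos 8: 10010 XOR 11101 = 01111
Remainder (last 4 bits) = 1111. This is the CRC / FCS.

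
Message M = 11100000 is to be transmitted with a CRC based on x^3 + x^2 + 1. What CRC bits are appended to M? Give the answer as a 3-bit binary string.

Append 3 zeros: 11100000000. Divide by 1101 (XOR where the leading bit is 1):
  pos 0: 1110 XOR 1101 = 0011
  pos 2: 1100 XOR 1101 = 0001
  pos 5: 1000 XOR 1101 = 0101
  pos 6: 1010 XOR 1101 = 0111
  pos 7: 1110 XOR 1101 = 0011
Remainder (last 3 bits) = 011. This is the CRC / FCS.

011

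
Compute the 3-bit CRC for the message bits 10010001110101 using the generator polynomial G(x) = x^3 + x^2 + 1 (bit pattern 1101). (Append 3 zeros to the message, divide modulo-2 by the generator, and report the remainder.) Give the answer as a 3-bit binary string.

011

Append 3 zeros: 10010001110101000. Divide by 1101 (XOR where the leading bit is 1):
  pos 0: 1001 XOR 1101 = 0100
  pos 1: 1000 XOR 1101 = 0101
  pos 2: 1010 XOR 1101 = 0111
  pos 3: 1110 XOR 1101 = 0011
  pos 5: 1111 XOR 1101 = 0010
  pos 7: 1010 XOR 1101 = 0111
  pos 8: 1111 XOR 1101 = 0010
  pos 10: 1001 XOR 1101 = 0100
  pos 11: 1000 XOR 1101 = 0101
  pos 12: 1010 XOR 1101 = 0111
  pos 13: 1110 XOR 1101 = 0011
Remainder (last 3 bits) = 011. This is the CRC / FCS.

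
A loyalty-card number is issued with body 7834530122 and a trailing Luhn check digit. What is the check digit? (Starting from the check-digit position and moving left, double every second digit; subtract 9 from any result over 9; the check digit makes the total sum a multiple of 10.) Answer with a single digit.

6

Partial digits right→left: 2 2 1 0 3 5 4 3 8 7
Double every second digit counting from the check-digit position (so the 1st, 3rd, 5th, ... of the partial from the right).
  doubled (with −9 where >9): 4 2 6 8 7 → sum 27
  kept as-is: 2 0 5 3 7 → sum 17
Total = 27 + 17 = 44.
Check digit = (10 − (44 mod 10)) mod 10 = 6.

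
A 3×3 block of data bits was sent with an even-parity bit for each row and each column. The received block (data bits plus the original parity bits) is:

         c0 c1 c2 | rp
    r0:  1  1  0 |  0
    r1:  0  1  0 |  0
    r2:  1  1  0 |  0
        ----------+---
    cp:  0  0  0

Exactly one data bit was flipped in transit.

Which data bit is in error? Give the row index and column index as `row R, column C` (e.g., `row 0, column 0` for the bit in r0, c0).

row 1, column 1

Recompute each row's even parity and compare to rp:
  r0: data parity 0, sent rp 0 → ok
  r1: data parity 1, sent rp 0 → mismatch
  r2: data parity 0, sent rp 0 → ok
Recompute each column's even parity and compare to cp:
  c0: data parity 0, sent cp 0 → ok
  c1: data parity 1, sent cp 0 → mismatch
  c2: data parity 0, sent cp 0 → ok
Exactly one row (r1) and one column (c1) fail → the flipped bit is at their intersection.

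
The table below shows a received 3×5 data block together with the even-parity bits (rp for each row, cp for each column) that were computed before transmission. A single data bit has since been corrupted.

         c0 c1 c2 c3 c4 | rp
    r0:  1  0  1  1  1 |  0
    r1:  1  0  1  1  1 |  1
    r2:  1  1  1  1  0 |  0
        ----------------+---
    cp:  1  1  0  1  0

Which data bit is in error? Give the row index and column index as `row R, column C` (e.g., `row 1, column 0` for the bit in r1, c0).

Recompute each row's even parity and compare to rp:
  r0: data parity 0, sent rp 0 → ok
  r1: data parity 0, sent rp 1 → mismatch
  r2: data parity 0, sent rp 0 → ok
Recompute each column's even parity and compare to cp:
  c0: data parity 1, sent cp 1 → ok
  c1: data parity 1, sent cp 1 → ok
  c2: data parity 1, sent cp 0 → mismatch
  c3: data parity 1, sent cp 1 → ok
  c4: data parity 0, sent cp 0 → ok
Exactly one row (r1) and one column (c2) fail → the flipped bit is at their intersection.

row 1, column 2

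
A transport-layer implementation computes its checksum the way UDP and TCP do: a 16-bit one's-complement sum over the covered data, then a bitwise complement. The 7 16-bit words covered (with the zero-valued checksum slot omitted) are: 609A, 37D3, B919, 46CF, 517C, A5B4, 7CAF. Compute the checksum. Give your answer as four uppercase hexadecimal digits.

One's-complement addition (fold any carry out of bit 15 back into bit 0):
  0x609A + 0x37D3 = 0x0986D
  0x986D + 0xB919 = 0x15186 → wrap carry → 0x5187
  0x5187 + 0x46CF = 0x09856
  0x9856 + 0x517C = 0x0E9D2
  0xE9D2 + 0xA5B4 = 0x18F86 → wrap carry → 0x8F87
  0x8F87 + 0x7CAF = 0x10C36 → wrap carry → 0x0C37
One's-complement sum = 0x0C37.
Checksum = ~0x0C37 & 0xFFFF = 0xF3C8.

F3C8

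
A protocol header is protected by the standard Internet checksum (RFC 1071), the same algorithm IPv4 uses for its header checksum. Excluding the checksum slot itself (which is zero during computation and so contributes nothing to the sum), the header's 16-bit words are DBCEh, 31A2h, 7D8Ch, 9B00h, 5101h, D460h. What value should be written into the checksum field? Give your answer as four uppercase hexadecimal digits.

B49F

One's-complement addition (fold any carry out of bit 15 back into bit 0):
  0xDBCE + 0x31A2 = 0x10D70 → wrap carry → 0x0D71
  0x0D71 + 0x7D8C = 0x08AFD
  0x8AFD + 0x9B00 = 0x125FD → wrap carry → 0x25FE
  0x25FE + 0x5101 = 0x076FF
  0x76FF + 0xD460 = 0x14B5F → wrap carry → 0x4B60
One's-complement sum = 0x4B60.
Checksum = ~0x4B60 & 0xFFFF = 0xB49F.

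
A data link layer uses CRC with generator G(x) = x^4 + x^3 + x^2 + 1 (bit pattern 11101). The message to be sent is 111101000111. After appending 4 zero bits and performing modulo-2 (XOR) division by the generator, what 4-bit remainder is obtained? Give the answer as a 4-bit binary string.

0110

Append 4 zeros: 1111010001110000. Divide by 11101 (XOR where the leading bit is 1):
  pos 0: 11110 XOR 11101 = 00011
  pos 3: 11100 XOR 11101 = 00001
  pos 7: 10111 XOR 11101 = 01010
  pos 8: 10100 XOR 11101 = 01001
  pos 9: 10010 XOR 11101 = 01111
  pos 10: 11110 XOR 11101 = 00011
Remainder (last 4 bits) = 0110. This is the CRC / FCS.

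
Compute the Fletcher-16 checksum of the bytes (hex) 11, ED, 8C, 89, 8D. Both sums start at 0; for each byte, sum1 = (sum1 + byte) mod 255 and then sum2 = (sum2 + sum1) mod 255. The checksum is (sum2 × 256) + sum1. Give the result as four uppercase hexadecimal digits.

Running sums (mod 255):
  after byte 0 (11): sum1=17, sum2=17
  after byte 1 (ED): sum1=254, sum2=16
  after byte 2 (8C): sum1=139, sum2=155
  after byte 3 (89): sum1=21, sum2=176
  after byte 4 (8D): sum1=162, sum2=83
Checksum = sum2·256 + sum1 = 83·256 + 162 = 21410 = 0x53A2.

53A2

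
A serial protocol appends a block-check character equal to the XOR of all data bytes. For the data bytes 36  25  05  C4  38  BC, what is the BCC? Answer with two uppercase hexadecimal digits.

56

XOR the bytes together:
  start with 0x36
  0x36 ⊕ 0x25 = 0x13
  0x13 ⊕ 0x05 = 0x16
  0x16 ⊕ 0xC4 = 0xD2
  0xD2 ⊕ 0x38 = 0xEA
  0xEA ⊕ 0xBC = 0x56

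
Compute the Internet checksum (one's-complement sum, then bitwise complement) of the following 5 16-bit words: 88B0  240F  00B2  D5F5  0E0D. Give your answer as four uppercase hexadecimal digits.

One's-complement addition (fold any carry out of bit 15 back into bit 0):
  0x88B0 + 0x240F = 0x0ACBF
  0xACBF + 0x00B2 = 0x0AD71
  0xAD71 + 0xD5F5 = 0x18366 → wrap carry → 0x8367
  0x8367 + 0x0E0D = 0x09174
One's-complement sum = 0x9174.
Checksum = ~0x9174 & 0xFFFF = 0x6E8B.

6E8B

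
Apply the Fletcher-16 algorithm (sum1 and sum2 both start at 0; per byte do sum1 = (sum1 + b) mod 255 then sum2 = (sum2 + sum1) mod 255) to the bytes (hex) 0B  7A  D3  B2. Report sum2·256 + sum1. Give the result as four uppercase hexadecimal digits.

Running sums (mod 255):
  after byte 0 (0B): sum1=11, sum2=11
  after byte 1 (7A): sum1=133, sum2=144
  after byte 2 (D3): sum1=89, sum2=233
  after byte 3 (B2): sum1=12, sum2=245
Checksum = sum2·256 + sum1 = 245·256 + 12 = 62732 = 0xF50C.

F50C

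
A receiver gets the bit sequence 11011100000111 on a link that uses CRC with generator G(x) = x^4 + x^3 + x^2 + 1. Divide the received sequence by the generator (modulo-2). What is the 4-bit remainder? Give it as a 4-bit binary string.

Modulo-2 division of 11011100000111 by 11101:
  pos 0: 11011 XOR 11101 = 00110
  pos 2: 11010 XOR 11101 = 00111
  pos 4: 11100 XOR 11101 = 00001
  pos 8: 10011 XOR 11101 = 01110
  pos 9: 11101 XOR 11101 = 00000
Remainder = 0000 (zero — the frame passes the CRC check).

0000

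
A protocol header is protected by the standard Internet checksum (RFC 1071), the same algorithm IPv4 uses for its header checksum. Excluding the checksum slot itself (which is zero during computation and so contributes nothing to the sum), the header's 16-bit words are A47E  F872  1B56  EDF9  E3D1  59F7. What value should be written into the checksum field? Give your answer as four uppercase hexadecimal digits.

One's-complement addition (fold any carry out of bit 15 back into bit 0):
  0xA47E + 0xF872 = 0x19CF0 → wrap carry → 0x9CF1
  0x9CF1 + 0x1B56 = 0x0B847
  0xB847 + 0xEDF9 = 0x1A640 → wrap carry → 0xA641
  0xA641 + 0xE3D1 = 0x18A12 → wrap carry → 0x8A13
  0x8A13 + 0x59F7 = 0x0E40A
One's-complement sum = 0xE40A.
Checksum = ~0xE40A & 0xFFFF = 0x1BF5.

1BF5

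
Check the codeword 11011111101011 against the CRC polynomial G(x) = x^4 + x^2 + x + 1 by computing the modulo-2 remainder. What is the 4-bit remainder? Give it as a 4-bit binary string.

Modulo-2 division of 11011111101011 by 10111:
  pos 0: 11011 XOR 10111 = 01100
  pos 1: 11001 XOR 10111 = 01110
  pos 2: 11101 XOR 10111 = 01010
  pos 3: 10101 XOR 10111 = 00010
  pos 6: 10101 XOR 10111 = 00010
  pos 9: 10011 XOR 10111 = 00100
Remainder = 0100 (nonzero — an error is detected).

0100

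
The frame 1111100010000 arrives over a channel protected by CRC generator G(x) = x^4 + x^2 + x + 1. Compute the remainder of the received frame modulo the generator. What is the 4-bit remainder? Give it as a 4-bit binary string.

Modulo-2 division of 1111100010000 by 10111:
  pos 0: 11111 XOR 10111 = 01000
  pos 1: 10000 XOR 10111 = 00111
  pos 3: 11100 XOR 10111 = 01011
  pos 4: 10111 XOR 10111 = 00000
Remainder = 0000 (zero — the frame passes the CRC check).

0000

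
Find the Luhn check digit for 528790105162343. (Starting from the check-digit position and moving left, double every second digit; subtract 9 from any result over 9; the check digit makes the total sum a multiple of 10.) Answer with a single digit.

Partial digits right→left: 3 4 3 2 6 1 5 0 1 0 9 7 8 2 5
Double every second digit counting from the check-digit position (so the 1st, 3rd, 5th, ... of the partial from the right).
  doubled (with −9 where >9): 6 6 3 1 2 9 7 1 → sum 35
  kept as-is: 4 2 1 0 0 7 2 → sum 16
Total = 35 + 16 = 51.
Check digit = (10 − (51 mod 10)) mod 10 = 9.

9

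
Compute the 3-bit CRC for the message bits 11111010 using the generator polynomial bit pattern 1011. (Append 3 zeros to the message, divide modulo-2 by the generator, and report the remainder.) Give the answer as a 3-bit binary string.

111

Append 3 zeros: 11111010000. Divide by 1011 (XOR where the leading bit is 1):
  pos 0: 1111 XOR 1011 = 0100
  pos 1: 1001 XOR 1011 = 0010
  pos 3: 1001 XOR 1011 = 0010
  pos 5: 1000 XOR 1011 = 0011
  pos 7: 1100 XOR 1011 = 0111
Remainder (last 3 bits) = 111. This is the CRC / FCS.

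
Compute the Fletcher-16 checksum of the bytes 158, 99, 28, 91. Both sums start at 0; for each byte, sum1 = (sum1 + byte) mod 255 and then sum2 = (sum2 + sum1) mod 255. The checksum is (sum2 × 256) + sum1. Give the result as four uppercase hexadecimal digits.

Running sums (mod 255):
  after byte 0 (158): sum1=158, sum2=158
  after byte 1 (99): sum1=2, sum2=160
  after byte 2 (28): sum1=30, sum2=190
  after byte 3 (91): sum1=121, sum2=56
Checksum = sum2·256 + sum1 = 56·256 + 121 = 14457 = 0x3879.

3879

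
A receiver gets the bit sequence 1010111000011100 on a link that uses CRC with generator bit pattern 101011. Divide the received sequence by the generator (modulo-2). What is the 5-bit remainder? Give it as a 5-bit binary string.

Modulo-2 division of 1010111000011100 by 101011:
  pos 0: 101011 XOR 101011 = 000000
  pos 6: 100001 XOR 101011 = 001010
  pos 8: 101011 XOR 101011 = 000000
Remainder = 00000 (zero — the frame passes the CRC check).

00000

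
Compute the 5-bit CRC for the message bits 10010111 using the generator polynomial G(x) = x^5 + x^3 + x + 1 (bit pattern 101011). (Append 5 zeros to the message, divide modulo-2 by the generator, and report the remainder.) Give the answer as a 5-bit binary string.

Append 5 zeros: 1001011100000. Divide by 101011 (XOR where the leading bit is 1):
  pos 0: 100101 XOR 101011 = 001110
  pos 2: 111011 XOR 101011 = 010000
  pos 3: 100000 XOR 101011 = 001011
  pos 5: 101100 XOR 101011 = 000111
Remainder (last 5 bits) = 11100. This is the CRC / FCS.

11100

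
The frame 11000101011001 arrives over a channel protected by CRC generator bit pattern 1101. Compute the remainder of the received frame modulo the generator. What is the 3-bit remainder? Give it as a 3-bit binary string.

010

Modulo-2 division of 11000101011001 by 1101:
  pos 0: 1100 XOR 1101 = 0001
  pos 3: 1010 XOR 1101 = 0111
  pos 4: 1111 XOR 1101 = 0010
  pos 6: 1001 XOR 1101 = 0100
  pos 7: 1001 XOR 1101 = 0100
  pos 8: 1000 XOR 1101 = 0101
  pos 9: 1010 XOR 1101 = 0111
  pos 10: 1111 XOR 1101 = 0010
Remainder = 010 (nonzero — an error is detected).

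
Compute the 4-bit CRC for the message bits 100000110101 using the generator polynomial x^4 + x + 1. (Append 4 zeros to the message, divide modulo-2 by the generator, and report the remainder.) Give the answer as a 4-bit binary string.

Append 4 zeros: 1000001101010000. Divide by 10011 (XOR where the leading bit is 1):
  pos 0: 10000 XOR 10011 = 00011
  pos 3: 11011 XOR 10011 = 01000
  pos 4: 10000 XOR 10011 = 00011
  pos 7: 11101 XOR 10011 = 01110
  pos 8: 11100 XOR 10011 = 01111
  pos 9: 11110 XOR 10011 = 01101
  pos 10: 11010 XOR 10011 = 01001
  pos 11: 10010 XOR 10011 = 00001
Remainder (last 4 bits) = 0001. This is the CRC / FCS.

0001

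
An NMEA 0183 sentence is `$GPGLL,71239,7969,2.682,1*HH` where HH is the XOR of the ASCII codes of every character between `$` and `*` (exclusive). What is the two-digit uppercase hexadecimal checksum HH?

7E

XOR the ASCII codes of the payload characters:
  'G' = 0x47 → acc = 0x47
  'P' = 0x50 → acc = 0x17
  'G' = 0x47 → acc = 0x50
  'L' = 0x4C → acc = 0x1C
  'L' = 0x4C → acc = 0x50
  ',' = 0x2C → acc = 0x7C
  '7' = 0x37 → acc = 0x4B
  '1' = 0x31 → acc = 0x7A
  '2' = 0x32 → acc = 0x48
  '3' = 0x33 → acc = 0x7B
  '9' = 0x39 → acc = 0x42
  ',' = 0x2C → acc = 0x6E
  '7' = 0x37 → acc = 0x59
  '9' = 0x39 → acc = 0x60
  '6' = 0x36 → acc = 0x56
  '9' = 0x39 → acc = 0x6F
  ',' = 0x2C → acc = 0x43
  '2' = 0x32 → acc = 0x71
  '.' = 0x2E → acc = 0x5F
  '6' = 0x36 → acc = 0x69
  '8' = 0x38 → acc = 0x51
  '2' = 0x32 → acc = 0x63
  ',' = 0x2C → acc = 0x4F
  '1' = 0x31 → acc = 0x7E
Checksum = 0x7E.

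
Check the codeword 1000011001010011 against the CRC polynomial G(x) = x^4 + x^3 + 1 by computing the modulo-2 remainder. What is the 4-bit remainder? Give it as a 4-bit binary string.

1011

Modulo-2 division of 1000011001010011 by 11001:
  pos 0: 10000 XOR 11001 = 01001
  pos 1: 10011 XOR 11001 = 01010
  pos 2: 10101 XOR 11001 = 01100
  pos 3: 11000 XOR 11001 = 00001
  pos 7: 10101 XOR 11001 = 01100
  pos 8: 11000 XOR 11001 = 00001
Remainder = 1011 (nonzero — an error is detected).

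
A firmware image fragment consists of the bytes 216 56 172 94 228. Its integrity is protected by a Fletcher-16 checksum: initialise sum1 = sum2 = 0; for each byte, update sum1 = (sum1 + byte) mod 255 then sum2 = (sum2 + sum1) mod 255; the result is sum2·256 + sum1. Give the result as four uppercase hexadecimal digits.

Running sums (mod 255):
  after byte 0 (216): sum1=216, sum2=216
  after byte 1 (56): sum1=17, sum2=233
  after byte 2 (172): sum1=189, sum2=167
  after byte 3 (94): sum1=28, sum2=195
  after byte 4 (228): sum1=1, sum2=196
Checksum = sum2·256 + sum1 = 196·256 + 1 = 50177 = 0xC401.

C401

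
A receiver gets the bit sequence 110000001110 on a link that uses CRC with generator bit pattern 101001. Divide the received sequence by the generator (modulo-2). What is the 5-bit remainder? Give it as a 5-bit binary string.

10010

Modulo-2 division of 110000001110 by 101001:
  pos 0: 110000 XOR 101001 = 011001
  pos 1: 110010 XOR 101001 = 011011
  pos 2: 110110 XOR 101001 = 011111
  pos 3: 111111 XOR 101001 = 010110
  pos 4: 101101 XOR 101001 = 000100
Remainder = 10010 (nonzero — an error is detected).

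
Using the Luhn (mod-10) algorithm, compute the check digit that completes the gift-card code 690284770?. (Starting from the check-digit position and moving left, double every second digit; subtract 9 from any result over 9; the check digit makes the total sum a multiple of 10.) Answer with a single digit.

Partial digits right→left: 0 7 7 4 8 2 0 9 6
Double every second digit counting from the check-digit position (so the 1st, 3rd, 5th, ... of the partial from the right).
  doubled (with −9 where >9): 0 5 7 0 3 → sum 15
  kept as-is: 7 4 2 9 → sum 22
Total = 15 + 22 = 37.
Check digit = (10 − (37 mod 10)) mod 10 = 3.

3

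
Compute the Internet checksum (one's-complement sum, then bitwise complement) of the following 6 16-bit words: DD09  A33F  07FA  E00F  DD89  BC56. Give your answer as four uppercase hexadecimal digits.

FDCB

One's-complement addition (fold any carry out of bit 15 back into bit 0):
  0xDD09 + 0xA33F = 0x18048 → wrap carry → 0x8049
  0x8049 + 0x07FA = 0x08843
  0x8843 + 0xE00F = 0x16852 → wrap carry → 0x6853
  0x6853 + 0xDD89 = 0x145DC → wrap carry → 0x45DD
  0x45DD + 0xBC56 = 0x10233 → wrap carry → 0x0234
One's-complement sum = 0x0234.
Checksum = ~0x0234 & 0xFFFF = 0xFDCB.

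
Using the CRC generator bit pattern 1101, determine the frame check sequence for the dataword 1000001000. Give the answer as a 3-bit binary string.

101

Append 3 zeros: 1000001000000. Divide by 1101 (XOR where the leading bit is 1):
  pos 0: 1000 XOR 1101 = 0101
  pos 1: 1010 XOR 1101 = 0111
  pos 2: 1110 XOR 1101 = 0011
  pos 4: 1110 XOR 1101 = 0011
  pos 6: 1100 XOR 1101 = 0001
  pos 9: 1000 XOR 1101 = 0101
Remainder (last 3 bits) = 101. This is the CRC / FCS.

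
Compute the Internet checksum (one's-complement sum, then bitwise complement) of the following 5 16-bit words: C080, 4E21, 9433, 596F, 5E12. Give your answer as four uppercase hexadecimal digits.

A5A8

One's-complement addition (fold any carry out of bit 15 back into bit 0):
  0xC080 + 0x4E21 = 0x10EA1 → wrap carry → 0x0EA2
  0x0EA2 + 0x9433 = 0x0A2D5
  0xA2D5 + 0x596F = 0x0FC44
  0xFC44 + 0x5E12 = 0x15A56 → wrap carry → 0x5A57
One's-complement sum = 0x5A57.
Checksum = ~0x5A57 & 0xFFFF = 0xA5A8.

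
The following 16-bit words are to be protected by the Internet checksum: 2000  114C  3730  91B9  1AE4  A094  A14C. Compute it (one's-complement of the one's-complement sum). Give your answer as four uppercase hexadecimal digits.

A904

One's-complement addition (fold any carry out of bit 15 back into bit 0):
  0x2000 + 0x114C = 0x0314C
  0x314C + 0x3730 = 0x0687C
  0x687C + 0x91B9 = 0x0FA35
  0xFA35 + 0x1AE4 = 0x11519 → wrap carry → 0x151A
  0x151A + 0xA094 = 0x0B5AE
  0xB5AE + 0xA14C = 0x156FA → wrap carry → 0x56FB
One's-complement sum = 0x56FB.
Checksum = ~0x56FB & 0xFFFF = 0xA904.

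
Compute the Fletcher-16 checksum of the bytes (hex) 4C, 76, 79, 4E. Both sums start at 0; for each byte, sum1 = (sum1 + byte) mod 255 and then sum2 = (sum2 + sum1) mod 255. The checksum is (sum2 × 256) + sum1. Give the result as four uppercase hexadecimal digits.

D58A

Running sums (mod 255):
  after byte 0 (4C): sum1=76, sum2=76
  after byte 1 (76): sum1=194, sum2=15
  after byte 2 (79): sum1=60, sum2=75
  after byte 3 (4E): sum1=138, sum2=213
Checksum = sum2·256 + sum1 = 213·256 + 138 = 54666 = 0xD58A.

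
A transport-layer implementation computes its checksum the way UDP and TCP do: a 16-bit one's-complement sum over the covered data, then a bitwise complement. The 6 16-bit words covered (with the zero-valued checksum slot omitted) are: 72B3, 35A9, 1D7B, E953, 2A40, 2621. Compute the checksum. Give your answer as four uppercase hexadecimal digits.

0073

One's-complement addition (fold any carry out of bit 15 back into bit 0):
  0x72B3 + 0x35A9 = 0x0A85C
  0xA85C + 0x1D7B = 0x0C5D7
  0xC5D7 + 0xE953 = 0x1AF2A → wrap carry → 0xAF2B
  0xAF2B + 0x2A40 = 0x0D96B
  0xD96B + 0x2621 = 0x0FF8C
One's-complement sum = 0xFF8C.
Checksum = ~0xFF8C & 0xFFFF = 0x0073.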